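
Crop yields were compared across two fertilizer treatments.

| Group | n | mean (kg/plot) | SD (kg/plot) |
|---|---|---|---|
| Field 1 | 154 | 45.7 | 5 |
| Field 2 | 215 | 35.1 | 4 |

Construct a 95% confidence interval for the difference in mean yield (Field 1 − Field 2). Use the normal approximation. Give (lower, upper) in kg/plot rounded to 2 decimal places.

Standard errors of each mean: 5/√154 = 0.4029 and 4/√215 = 0.2728.
SE(x̄₁ − x̄₂) = √(0.4029² + 0.2728²) = 0.4866 for independent samples with unequal variances.
With z* = 1.960, the margin is 1.960 × 0.4866 = 0.9537.
x̄₁ − x̄₂ = 45.7 − 35.1 = 10.6000; the interval is 10.6000 ± 0.9537 = (9.65, 11.55).

(9.65, 11.55)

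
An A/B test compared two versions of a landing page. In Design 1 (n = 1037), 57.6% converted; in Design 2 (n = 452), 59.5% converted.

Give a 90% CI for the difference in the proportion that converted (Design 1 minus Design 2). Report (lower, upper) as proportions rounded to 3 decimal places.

The two standard errors are √(0.5760×0.4240/1037) = 0.01535 and √(0.5950×0.4050/452) = 0.02309.
Because the samples are independent, SE_diff = √(0.01535² + 0.02309²) = 0.02773.
Using z* = 1.645 for 90%, ME = 1.645 × 0.02773 = 0.04562.
p̂₁ − p̂₂ = -0.0190; interval -0.0190 ± 0.04562 gives (-0.065, 0.027).

(-0.065, 0.027)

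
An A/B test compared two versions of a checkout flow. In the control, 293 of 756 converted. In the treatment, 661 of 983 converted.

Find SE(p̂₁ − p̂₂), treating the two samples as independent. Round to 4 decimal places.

0.0232

Sample proportions: 293/756 = 0.3876, 661/983 = 0.6724.
Each SE is √(p̂(1−p̂)/n): √(0.3876·0.6124/756) = 0.01772 and √(0.6724·0.3276/983) = 0.01497.
SE(p̂₁ − p̂₂) = √(SE₁² + SE₂²) = √(0.0003139984 + 0.0002241009) = 0.02320, since the two samples are independent.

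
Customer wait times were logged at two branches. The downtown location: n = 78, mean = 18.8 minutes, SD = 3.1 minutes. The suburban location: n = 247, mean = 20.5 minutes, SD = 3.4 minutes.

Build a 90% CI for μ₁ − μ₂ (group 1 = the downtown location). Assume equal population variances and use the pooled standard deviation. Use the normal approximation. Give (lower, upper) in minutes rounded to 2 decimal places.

Pooled variance s_p² = [77·3.1² + 246·3.4²] / (78+247−2) = 11.0951, so s_p = 3.3309.
SE_diff = s_p·√(1/n₁ + 1/n₂) = 3.3309·√(1/78 + 1/247) = 0.4326.
z* = 1.645; margin = 1.645 × 0.4326 = 0.7116.
Difference = 18.8 − 20.5 = -1.7000.
-1.7000 ± 0.7116 → (-2.41, -0.99).

(-2.41, -0.99)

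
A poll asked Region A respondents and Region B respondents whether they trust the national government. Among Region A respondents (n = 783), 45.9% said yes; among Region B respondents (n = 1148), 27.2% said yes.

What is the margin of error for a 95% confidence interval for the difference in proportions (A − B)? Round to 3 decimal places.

SE₁ = √(p̂₁(1−p̂₁)/n₁) = √(0.4590·0.5410/783) = 0.01781; SE₂ = √(0.2720·0.7280/1148) = 0.01313.
Independent samples: SE of the difference = √(SE₁² + SE₂²) = √(0.0003171961 + 0.0001723969) = 0.02213.
z* for 95% confidence is 1.960, so the margin of error is 1.960 × 0.02213 = 0.04337.

0.043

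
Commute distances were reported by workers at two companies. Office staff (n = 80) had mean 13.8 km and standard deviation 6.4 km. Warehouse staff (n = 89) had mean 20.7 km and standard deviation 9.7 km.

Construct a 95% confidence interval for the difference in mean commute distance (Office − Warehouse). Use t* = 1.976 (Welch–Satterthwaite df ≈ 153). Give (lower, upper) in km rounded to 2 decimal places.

(-9.38, -4.42)

SE₁ = s₁/√n₁ = 6.4/√80 = 0.7155; SE₂ = 9.7/√89 = 1.0282.
Independent samples, unequal variances: SE_diff = √(SE₁² + SE₂²) = √(0.51194025 + 1.05719524) = 1.2527.
t* = 1.976, so margin of error = 1.976 × 1.2527 = 2.4753.
Difference in means = 13.8 − 20.7 = -6.9000.
-6.9000 ± 2.4753 → (-9.38, -4.42).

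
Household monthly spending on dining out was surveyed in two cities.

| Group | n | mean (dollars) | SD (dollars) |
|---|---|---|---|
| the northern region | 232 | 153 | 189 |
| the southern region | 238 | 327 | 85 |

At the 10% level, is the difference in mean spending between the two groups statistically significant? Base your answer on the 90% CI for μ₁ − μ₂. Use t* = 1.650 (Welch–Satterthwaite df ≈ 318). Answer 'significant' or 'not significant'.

significant

Per-group SEs: s₁/√n₁ = 189/√232 = 12.4085, s₂/√n₂ = 85/√238 = 5.5097.
Unpooled SE of the difference: √(153.97087225 + 30.35679409) = 13.5767.
Margin of error = t* · SE = 1.650 × 13.5767 = 22.4016.
x̄₁ − x̄₂ = 153 − 327 = -174.0000.
CI: -174.0000 ± 22.4016 = (-196.4016, -151.5984).
The interval (-196.4016, -151.5984) does not contain 0, so the difference is significant.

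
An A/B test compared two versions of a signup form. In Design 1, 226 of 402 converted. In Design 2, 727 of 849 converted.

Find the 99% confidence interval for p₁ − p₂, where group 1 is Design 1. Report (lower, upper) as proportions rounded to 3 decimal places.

(-0.365, -0.223)

p̂₁ = 226/402 = 0.5622 and p̂₂ = 727/849 = 0.8563.
SE₁ = √(p̂₁(1−p̂₁)/n₁) = √(0.5622·0.4378/402) = 0.02474; SE₂ = √(0.8563·0.1437/849) = 0.01204.
Independent samples: SE of the difference = √(SE₁² + SE₂²) = √(0.0006120676 + 0.0001449616) = 0.02751.
z* for 99% confidence is 2.576, so the margin of error is 2.576 × 0.02751 = 0.07087.
Point estimate p̂₁ − p̂₂ = 0.5622 − 0.8563 = -0.2941.
-0.2941 ± 0.07087 → (-0.365, -0.223).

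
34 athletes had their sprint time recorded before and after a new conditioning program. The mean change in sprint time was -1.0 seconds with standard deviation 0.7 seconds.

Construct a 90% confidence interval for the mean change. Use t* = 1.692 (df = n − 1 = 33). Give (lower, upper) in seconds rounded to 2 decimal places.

This is a matched-pairs design, so SE = s_d/√n = 0.7/√34 = 0.1200.
Margin = 1.692 × 0.1200 = 0.2030; the interval is -1.0 ± 0.2030 = (-1.20, -0.80).

(-1.20, -0.80)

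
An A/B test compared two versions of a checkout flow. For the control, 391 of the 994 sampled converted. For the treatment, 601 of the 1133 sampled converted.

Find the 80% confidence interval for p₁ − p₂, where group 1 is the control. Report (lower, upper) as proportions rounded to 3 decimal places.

First, p̂₁ = 391/994 = 0.3934; p̂₂ = 601/1133 = 0.5305.
The two standard errors are √(0.3934×0.6066/994) = 0.01549 and √(0.5305×0.4695/1133) = 0.01483.
Because the samples are independent, SE_diff = √(0.01549² + 0.01483²) = 0.02144.
Using z* = 1.282 for 80%, ME = 1.282 × 0.02144 = 0.02749.
p̂₁ − p̂₂ = -0.1371; interval -0.1371 ± 0.02749 gives (-0.165, -0.110).

(-0.165, -0.110)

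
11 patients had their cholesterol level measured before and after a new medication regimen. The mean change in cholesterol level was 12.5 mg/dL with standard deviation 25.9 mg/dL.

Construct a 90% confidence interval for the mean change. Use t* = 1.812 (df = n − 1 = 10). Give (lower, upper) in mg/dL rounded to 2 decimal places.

Paired design: SE = s_d/√n = 25.9/√11 = 7.8091.
t* = 1.812; margin of error = 1.812 × 7.8091 = 14.1501.
12.5 ± 14.1501 → (-1.65, 26.65).

(-1.65, 26.65)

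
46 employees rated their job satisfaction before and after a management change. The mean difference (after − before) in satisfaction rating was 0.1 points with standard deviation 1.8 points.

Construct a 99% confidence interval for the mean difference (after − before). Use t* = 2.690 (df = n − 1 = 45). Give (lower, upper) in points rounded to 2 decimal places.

Paired design: SE = s_d/√n = 1.8/√46 = 0.2654.
t* = 2.690; margin of error = 2.690 × 0.2654 = 0.7139.
0.1 ± 0.7139 → (-0.61, 0.81).

(-0.61, 0.81)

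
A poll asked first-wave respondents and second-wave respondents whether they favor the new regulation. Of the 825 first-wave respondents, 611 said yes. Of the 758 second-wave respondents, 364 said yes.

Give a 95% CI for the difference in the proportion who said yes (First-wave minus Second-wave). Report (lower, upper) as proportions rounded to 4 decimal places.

p̂₁ = 611/825 = 0.7406 and p̂₂ = 364/758 = 0.4802.
SE₁ = √(p̂₁(1−p̂₁)/n₁) = √(0.7406·0.2594/825) = 0.01526; SE₂ = √(0.4802·0.5198/758) = 0.01815.
Independent samples: SE of the difference = √(SE₁² + SE₂²) = √(0.0002328676 + 0.0003294225) = 0.02371.
z* for 95% confidence is 1.960, so the margin of error is 1.960 × 0.02371 = 0.04647.
Point estimate p̂₁ − p̂₂ = 0.7406 − 0.4802 = 0.2604.
0.2604 ± 0.04647 → (0.2139, 0.3069).

(0.2139, 0.3069)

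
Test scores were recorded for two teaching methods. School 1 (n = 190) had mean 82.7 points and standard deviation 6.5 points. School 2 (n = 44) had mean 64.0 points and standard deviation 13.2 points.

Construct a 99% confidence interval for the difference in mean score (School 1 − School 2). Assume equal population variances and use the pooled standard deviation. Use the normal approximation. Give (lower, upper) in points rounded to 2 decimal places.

Pooled variance s_p² = [189·6.5² + 43·13.2²] / (190+44−2) = 66.7137, so s_p = 8.1678.
SE_diff = s_p·√(1/n₁ + 1/n₂) = 8.1678·√(1/190 + 1/44) = 1.3665.
z* = 2.576; margin = 2.576 × 1.3665 = 3.5201.
Difference = 82.7 − 64.0 = 18.7000.
18.7000 ± 3.5201 → (15.18, 22.22).

(15.18, 22.22)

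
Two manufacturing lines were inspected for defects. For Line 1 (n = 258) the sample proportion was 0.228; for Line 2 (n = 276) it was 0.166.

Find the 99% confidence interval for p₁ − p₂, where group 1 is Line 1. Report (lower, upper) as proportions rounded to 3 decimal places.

(-0.027, 0.151)

Each SE is √(p̂(1−p̂)/n): √(0.2280·0.7720/258) = 0.02612 and √(0.1660·0.8340/276) = 0.02240.
SE(p̂₁ − p̂₂) = √(SE₁² + SE₂²) = √(0.0006822544 + 0.00050176) = 0.03441, since the two samples are independent.
At 99% confidence z* = 2.576; margin = 2.576 × 0.03441 = 0.08864.
The difference is 0.2280 − 0.1660 = 0.0620, so the interval is 0.0620 ± 0.08864 = (-0.027, 0.151).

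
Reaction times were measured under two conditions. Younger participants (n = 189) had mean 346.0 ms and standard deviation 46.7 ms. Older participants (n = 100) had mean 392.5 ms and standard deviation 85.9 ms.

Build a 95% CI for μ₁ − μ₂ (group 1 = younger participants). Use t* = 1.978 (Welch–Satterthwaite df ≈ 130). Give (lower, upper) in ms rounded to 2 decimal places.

Per-group SEs: s₁/√n₁ = 46.7/√189 = 3.3969, s₂/√n₂ = 85.9/√100 = 8.5900.
Unpooled SE of the difference: √(11.53892961 + 73.7881) = 9.2373.
Margin of error = t* · SE = 1.978 × 9.2373 = 18.2714.
x̄₁ − x̄₂ = 346.0 − 392.5 = -46.5000.
CI: -46.5000 ± 18.2714 = (-64.77, -28.23).

(-64.77, -28.23)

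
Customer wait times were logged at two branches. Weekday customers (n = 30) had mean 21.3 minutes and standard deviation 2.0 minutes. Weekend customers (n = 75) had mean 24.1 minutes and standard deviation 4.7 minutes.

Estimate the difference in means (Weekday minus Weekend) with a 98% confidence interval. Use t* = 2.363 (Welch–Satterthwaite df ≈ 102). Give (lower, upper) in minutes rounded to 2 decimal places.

(-4.35, -1.25)

SE₁ = s₁/√n₁ = 2.0/√30 = 0.3651; SE₂ = 4.7/√75 = 0.5427.
Independent samples, unequal variances: SE_diff = √(SE₁² + SE₂²) = √(0.13329801 + 0.29452329) = 0.6541.
t* = 2.363, so margin of error = 2.363 × 0.6541 = 1.5456.
Difference in means = 21.3 − 24.1 = -2.8000.
-2.8000 ± 1.5456 → (-4.35, -1.25).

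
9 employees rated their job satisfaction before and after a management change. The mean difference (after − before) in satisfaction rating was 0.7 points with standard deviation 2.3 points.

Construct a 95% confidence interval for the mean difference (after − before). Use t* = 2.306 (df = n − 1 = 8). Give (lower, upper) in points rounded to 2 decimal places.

Paired design: SE = s_d/√n = 2.3/√9 = 0.7667.
t* = 2.306; margin of error = 2.306 × 0.7667 = 1.7680.
0.7 ± 1.7680 → (-1.07, 2.47).

(-1.07, 2.47)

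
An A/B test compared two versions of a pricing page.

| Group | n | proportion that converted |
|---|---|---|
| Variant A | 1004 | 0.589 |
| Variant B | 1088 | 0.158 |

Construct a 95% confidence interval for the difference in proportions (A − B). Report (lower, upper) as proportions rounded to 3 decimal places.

The two standard errors are √(0.5890×0.4110/1004) = 0.01553 and √(0.1580×0.8420/1088) = 0.01106.
Because the samples are independent, SE_diff = √(0.01553² + 0.01106²) = 0.01907.
Using z* = 1.960 for 95%, ME = 1.960 × 0.01907 = 0.03738.
p̂₁ − p̂₂ = 0.4310; interval 0.4310 ± 0.03738 gives (0.394, 0.468).

(0.394, 0.468)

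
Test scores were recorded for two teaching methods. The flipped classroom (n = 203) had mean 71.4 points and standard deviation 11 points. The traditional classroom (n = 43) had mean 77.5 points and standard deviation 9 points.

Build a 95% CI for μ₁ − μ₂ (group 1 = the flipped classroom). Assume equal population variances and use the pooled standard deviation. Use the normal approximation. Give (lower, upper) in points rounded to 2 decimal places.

Pooled variance s_p² = [202·11² + 42·9²] / (203+43−2) = 114.1148, so s_p = 10.6825.
SE_diff = s_p·√(1/n₁ + 1/n₂) = 10.6825·√(1/203 + 1/43) = 1.7933.
z* = 1.960; margin = 1.960 × 1.7933 = 3.5149.
Difference = 71.4 − 77.5 = -6.1000.
-6.1000 ± 3.5149 → (-9.61, -2.59).

(-9.61, -2.59)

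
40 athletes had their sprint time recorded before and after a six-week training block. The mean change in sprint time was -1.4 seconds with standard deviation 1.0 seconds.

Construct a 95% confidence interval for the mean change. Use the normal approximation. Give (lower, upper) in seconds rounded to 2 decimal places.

This is a matched-pairs design, so SE = s_d/√n = 1.0/√40 = 0.1581.
Margin = 1.960 × 0.1581 = 0.3099; the interval is -1.4 ± 0.3099 = (-1.71, -1.09).

(-1.71, -1.09)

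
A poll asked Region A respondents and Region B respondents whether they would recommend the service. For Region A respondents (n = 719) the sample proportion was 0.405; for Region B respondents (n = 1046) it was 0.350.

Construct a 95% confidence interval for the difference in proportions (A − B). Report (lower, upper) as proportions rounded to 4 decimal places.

The two standard errors are √(0.4050×0.5950/719) = 0.01831 and √(0.3500×0.6500/1046) = 0.01475.
Because the samples are independent, SE_diff = √(0.01831² + 0.01475²) = 0.02351.
Using z* = 1.960 for 95%, ME = 1.960 × 0.02351 = 0.04608.
p̂₁ − p̂₂ = 0.0550; interval 0.0550 ± 0.04608 gives (0.0089, 0.1011).

(0.0089, 0.1011)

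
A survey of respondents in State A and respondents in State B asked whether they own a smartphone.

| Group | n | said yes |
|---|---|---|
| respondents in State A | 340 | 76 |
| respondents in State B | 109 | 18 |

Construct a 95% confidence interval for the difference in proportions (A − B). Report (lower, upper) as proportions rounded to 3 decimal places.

p̂₁ = 76/340 = 0.2235 and p̂₂ = 18/109 = 0.1651.
SE₁ = √(p̂₁(1−p̂₁)/n₁) = √(0.2235·0.7765/340) = 0.02259; SE₂ = √(0.1651·0.8349/109) = 0.03556.
Independent samples: SE of the difference = √(SE₁² + SE₂²) = √(0.0005103081 + 0.0012645136) = 0.04213.
z* for 95% confidence is 1.960, so the margin of error is 1.960 × 0.04213 = 0.08257.
Point estimate p̂₁ − p̂₂ = 0.2235 − 0.1651 = 0.0584.
0.0584 ± 0.08257 → (-0.024, 0.141).

(-0.024, 0.141)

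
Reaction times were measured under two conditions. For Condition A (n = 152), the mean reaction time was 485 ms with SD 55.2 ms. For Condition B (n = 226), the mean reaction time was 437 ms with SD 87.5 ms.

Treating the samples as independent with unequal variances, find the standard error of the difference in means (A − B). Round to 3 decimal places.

7.343

Per-group SEs: s₁/√n₁ = 55.2/√152 = 4.4773, s₂/√n₂ = 87.5/√226 = 5.8204.
Unpooled SE of the difference: √(20.04621529 + 33.87705616) = 7.3432.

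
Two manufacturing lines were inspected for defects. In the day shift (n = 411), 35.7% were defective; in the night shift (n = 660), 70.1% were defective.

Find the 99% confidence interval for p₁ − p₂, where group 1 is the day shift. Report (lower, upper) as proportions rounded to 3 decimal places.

(-0.420, -0.268)

Each SE is √(p̂(1−p̂)/n): √(0.3570·0.6430/411) = 0.02363 and √(0.7010·0.2990/660) = 0.01782.
SE(p̂₁ − p̂₂) = √(SE₁² + SE₂²) = √(0.0005583769 + 0.0003175524) = 0.02960, since the two samples are independent.
At 99% confidence z* = 2.576; margin = 2.576 × 0.02960 = 0.07625.
The difference is 0.3570 − 0.7010 = -0.3440, so the interval is -0.3440 ± 0.07625 = (-0.420, -0.268).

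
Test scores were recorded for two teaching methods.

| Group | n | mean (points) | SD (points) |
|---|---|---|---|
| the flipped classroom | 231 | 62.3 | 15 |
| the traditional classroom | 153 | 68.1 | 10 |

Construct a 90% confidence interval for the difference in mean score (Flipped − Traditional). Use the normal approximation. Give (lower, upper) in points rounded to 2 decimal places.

Standard errors of each mean: 15/√231 = 0.9869 and 10/√153 = 0.8085.
SE(x̄₁ − x̄₂) = √(0.9869² + 0.8085²) = 1.2758 for independent samples with unequal variances.
With z* = 1.645, the margin is 1.645 × 1.2758 = 2.0987.
x̄₁ − x̄₂ = 62.3 − 68.1 = -5.8000; the interval is -5.8000 ± 2.0987 = (-7.90, -3.70).

(-7.90, -3.70)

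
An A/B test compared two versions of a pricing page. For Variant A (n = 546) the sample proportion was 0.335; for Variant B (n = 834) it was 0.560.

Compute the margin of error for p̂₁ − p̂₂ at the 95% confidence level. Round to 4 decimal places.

The two standard errors are √(0.3350×0.6650/546) = 0.02020 and √(0.5600×0.4400/834) = 0.01719.
Because the samples are independent, SE_diff = √(0.02020² + 0.01719²) = 0.02652.
Using z* = 1.960 for 95%, ME = 1.960 × 0.02652 = 0.05198.

0.0520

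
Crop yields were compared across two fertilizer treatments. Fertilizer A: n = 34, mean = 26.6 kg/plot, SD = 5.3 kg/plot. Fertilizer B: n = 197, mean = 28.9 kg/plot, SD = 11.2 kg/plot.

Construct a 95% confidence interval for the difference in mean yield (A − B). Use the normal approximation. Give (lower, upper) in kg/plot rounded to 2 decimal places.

Standard errors of each mean: 5.3/√34 = 0.9089 and 11.2/√197 = 0.7980.
SE(x̄₁ − x̄₂) = √(0.9089² + 0.7980²) = 1.2095 for independent samples with unequal variances.
With z* = 1.960, the margin is 1.960 × 1.2095 = 2.3706.
x̄₁ − x̄₂ = 26.6 − 28.9 = -2.3000; the interval is -2.3000 ± 2.3706 = (-4.67, 0.07).

(-4.67, 0.07)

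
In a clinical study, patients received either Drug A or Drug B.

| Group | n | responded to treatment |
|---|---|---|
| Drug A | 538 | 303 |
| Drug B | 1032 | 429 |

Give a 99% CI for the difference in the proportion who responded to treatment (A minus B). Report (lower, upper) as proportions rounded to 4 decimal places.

First, p̂₁ = 303/538 = 0.5632; p̂₂ = 429/1032 = 0.4157.
The two standard errors are √(0.5632×0.4368/538) = 0.02138 and √(0.4157×0.5843/1032) = 0.01534.
Because the samples are independent, SE_diff = √(0.02138² + 0.01534²) = 0.02631.
Using z* = 2.576 for 99%, ME = 2.576 × 0.02631 = 0.06777.
p̂₁ − p̂₂ = 0.1475; interval 0.1475 ± 0.06777 gives (0.0797, 0.2153).

(0.0797, 0.2153)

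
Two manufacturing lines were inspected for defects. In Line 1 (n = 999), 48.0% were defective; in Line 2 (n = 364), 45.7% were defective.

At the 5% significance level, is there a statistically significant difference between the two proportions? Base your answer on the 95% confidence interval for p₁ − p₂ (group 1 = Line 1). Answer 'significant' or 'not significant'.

not significant

SE₁ = √(p̂₁(1−p̂₁)/n₁) = √(0.4800·0.5200/999) = 0.01581; SE₂ = √(0.4570·0.5430/364) = 0.02611.
Independent samples: SE of the difference = √(SE₁² + SE₂²) = √(0.0002499561 + 0.0006817321) = 0.03052.
z* for 95% confidence is 1.960, so the margin of error is 1.960 × 0.03052 = 0.05982.
Point estimate p̂₁ − p̂₂ = 0.4800 − 0.4570 = 0.0230.
0.0230 ± 0.05982 → (-0.03682, 0.08282).
The interval (-0.03682, 0.08282) contains 0, so the difference is not significant.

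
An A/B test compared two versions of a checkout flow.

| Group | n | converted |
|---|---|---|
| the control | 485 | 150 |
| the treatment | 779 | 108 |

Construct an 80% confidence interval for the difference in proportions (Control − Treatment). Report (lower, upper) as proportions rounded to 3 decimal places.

p̂₁ = 150/485 = 0.3093 and p̂₂ = 108/779 = 0.1386.
SE₁ = √(p̂₁(1−p̂₁)/n₁) = √(0.3093·0.6907/485) = 0.02099; SE₂ = √(0.1386·0.8614/779) = 0.01238.
Independent samples: SE of the difference = √(SE₁² + SE₂²) = √(0.0004405801 + 0.0001532644) = 0.02437.
z* for 80% confidence is 1.282, so the margin of error is 1.282 × 0.02437 = 0.03124.
Point estimate p̂₁ − p̂₂ = 0.3093 − 0.1386 = 0.1707.
0.1707 ± 0.03124 → (0.139, 0.202).

(0.139, 0.202)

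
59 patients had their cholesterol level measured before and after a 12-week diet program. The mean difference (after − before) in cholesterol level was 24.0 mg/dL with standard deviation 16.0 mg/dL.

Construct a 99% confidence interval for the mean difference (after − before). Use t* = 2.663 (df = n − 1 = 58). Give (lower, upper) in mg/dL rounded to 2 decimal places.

(18.45, 29.55)

Paired design: SE = s_d/√n = 16.0/√59 = 2.0830.
t* = 2.663; margin of error = 2.663 × 2.0830 = 5.5470.
24.0 ± 5.5470 → (18.45, 29.55).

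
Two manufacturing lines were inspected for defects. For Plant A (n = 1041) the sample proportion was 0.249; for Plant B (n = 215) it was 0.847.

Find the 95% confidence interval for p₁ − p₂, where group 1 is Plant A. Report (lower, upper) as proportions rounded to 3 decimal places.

(-0.653, -0.543)

The two standard errors are √(0.2490×0.7510/1041) = 0.01340 and √(0.8470×0.1530/215) = 0.02455.
Because the samples are independent, SE_diff = √(0.01340² + 0.02455²) = 0.02797.
Using z* = 1.960 for 95%, ME = 1.960 × 0.02797 = 0.05482.
p̂₁ − p̂₂ = -0.5980; interval -0.5980 ± 0.05482 gives (-0.653, -0.543).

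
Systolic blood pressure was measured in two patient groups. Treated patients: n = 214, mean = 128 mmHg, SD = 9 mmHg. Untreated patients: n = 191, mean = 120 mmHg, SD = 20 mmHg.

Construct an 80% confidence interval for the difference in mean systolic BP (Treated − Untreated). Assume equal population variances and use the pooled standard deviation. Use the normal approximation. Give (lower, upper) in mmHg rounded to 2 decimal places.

s_p = √[((n₁−1)s₁² + (n₂−1)s₂²)/(n₁+n₂−2)] = √[(213·9² + 190·20²)/403] = 15.2117.
SE = 15.2117·√(1/214 + 1/191) = 1.5142.
With z* = 1.282, margin = 1.282 × 1.5142 = 1.9412.
x̄₁ − x̄₂ = 128 − 120 = 8.0000; interval 8.0000 ± 1.9412 = (6.06, 9.94).

(6.06, 9.94)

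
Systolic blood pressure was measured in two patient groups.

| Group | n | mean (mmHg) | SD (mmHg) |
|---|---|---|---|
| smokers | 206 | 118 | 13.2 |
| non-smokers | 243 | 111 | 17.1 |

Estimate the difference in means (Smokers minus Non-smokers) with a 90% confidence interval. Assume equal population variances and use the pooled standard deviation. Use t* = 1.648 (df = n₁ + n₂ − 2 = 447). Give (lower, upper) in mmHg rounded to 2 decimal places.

Pooled variance s_p² = [205·13.2² + 242·17.1²] / (206+243−2) = 238.2157, so s_p = 15.4342.
SE_diff = s_p·√(1/n₁ + 1/n₂) = 15.4342·√(1/206 + 1/243) = 1.4617.
t* = 1.648; margin = 1.648 × 1.4617 = 2.4089.
Difference = 118 − 111 = 7.0000.
7.0000 ± 2.4089 → (4.59, 9.41).

(4.59, 9.41)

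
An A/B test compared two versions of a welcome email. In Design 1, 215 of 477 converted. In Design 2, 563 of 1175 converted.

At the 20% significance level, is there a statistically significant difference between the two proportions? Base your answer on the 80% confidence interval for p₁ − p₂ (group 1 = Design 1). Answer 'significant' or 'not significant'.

Sample proportions: 215/477 = 0.4507, 563/1175 = 0.4791.
Each SE is √(p̂(1−p̂)/n): √(0.4507·0.5493/477) = 0.02278 and √(0.4791·0.5209/1175) = 0.01457.
SE(p̂₁ − p̂₂) = √(SE₁² + SE₂²) = √(0.0005189284 + 0.0002122849) = 0.02704, since the two samples are independent.
At 80% confidence z* = 1.282; margin = 1.282 × 0.02704 = 0.03467.
The difference is 0.4507 − 0.4791 = -0.0284, so the interval is -0.0284 ± 0.03467 = (-0.06307, 0.00627).
The interval (-0.06307, 0.00627) contains 0, so the difference is not significant.

not significant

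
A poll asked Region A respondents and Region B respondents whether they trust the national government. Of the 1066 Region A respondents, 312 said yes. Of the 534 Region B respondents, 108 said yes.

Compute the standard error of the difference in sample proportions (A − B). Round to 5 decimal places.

0.02228

Sample proportions: 312/1066 = 0.2927, 108/534 = 0.2022.
Each SE is √(p̂(1−p̂)/n): √(0.2927·0.7073/1066) = 0.01394 and √(0.2022·0.7978/534) = 0.01738.
SE(p̂₁ − p̂₂) = √(SE₁² + SE₂²) = √(0.0001943236 + 0.0003020644) = 0.02228, since the two samples are independent.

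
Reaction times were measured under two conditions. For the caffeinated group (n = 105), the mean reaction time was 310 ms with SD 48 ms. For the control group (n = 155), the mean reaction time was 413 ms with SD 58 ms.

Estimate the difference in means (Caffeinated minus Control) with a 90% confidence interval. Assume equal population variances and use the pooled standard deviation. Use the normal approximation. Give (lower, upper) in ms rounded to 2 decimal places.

Pooled variance s_p² = [104·48² + 154·58²] / (105+155−2) = 2936.7132, so s_p = 54.1914.
SE_diff = s_p·√(1/n₁ + 1/n₂) = 54.1914·√(1/105 + 1/155) = 6.8495.
z* = 1.645; margin = 1.645 × 6.8495 = 11.2674.
Difference = 310 − 413 = -103.0000.
-103.0000 ± 11.2674 → (-114.27, -91.73).

(-114.27, -91.73)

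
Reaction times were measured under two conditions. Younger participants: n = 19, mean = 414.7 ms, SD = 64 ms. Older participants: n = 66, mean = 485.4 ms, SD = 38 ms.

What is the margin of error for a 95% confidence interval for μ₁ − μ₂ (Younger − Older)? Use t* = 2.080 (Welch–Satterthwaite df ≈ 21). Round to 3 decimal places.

32.052

Per-group SEs: s₁/√n₁ = 64/√19 = 14.6826, s₂/√n₂ = 38/√66 = 4.6775.
Unpooled SE of the difference: √(215.57874276 + 21.87900625) = 15.4097.
Margin of error = t* · SE = 2.080 × 15.4097 = 32.0522.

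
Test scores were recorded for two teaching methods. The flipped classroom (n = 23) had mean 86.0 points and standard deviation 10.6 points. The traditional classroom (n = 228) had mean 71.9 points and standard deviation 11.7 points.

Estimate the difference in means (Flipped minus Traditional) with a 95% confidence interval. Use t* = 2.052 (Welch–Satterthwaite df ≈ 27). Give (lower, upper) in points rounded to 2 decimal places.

(9.29, 18.91)

SE₁ = s₁/√n₁ = 10.6/√23 = 2.2103; SE₂ = 11.7/√228 = 0.7749.
Independent samples, unequal variances: SE_diff = √(SE₁² + SE₂²) = √(4.88542609 + 0.60047001) = 2.3422.
t* = 2.052, so margin of error = 2.052 × 2.3422 = 4.8062.
Difference in means = 86.0 − 71.9 = 14.1000.
14.1000 ± 4.8062 → (9.29, 18.91).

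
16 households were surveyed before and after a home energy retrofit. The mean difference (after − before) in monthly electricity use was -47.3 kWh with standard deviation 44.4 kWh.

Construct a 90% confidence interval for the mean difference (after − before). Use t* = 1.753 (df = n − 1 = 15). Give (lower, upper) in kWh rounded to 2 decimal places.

Paired design: SE = s_d/√n = 44.4/√16 = 11.1000.
t* = 1.753; margin of error = 1.753 × 11.1000 = 19.4583.
-47.3 ± 19.4583 → (-66.76, -27.84).

(-66.76, -27.84)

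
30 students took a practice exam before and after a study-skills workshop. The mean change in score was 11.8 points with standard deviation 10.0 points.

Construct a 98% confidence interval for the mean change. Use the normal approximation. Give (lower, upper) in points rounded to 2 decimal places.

This is a matched-pairs design, so SE = s_d/√n = 10.0/√30 = 1.8257.
Margin = 2.326 × 1.8257 = 4.2466; the interval is 11.8 ± 4.2466 = (7.55, 16.05).

(7.55, 16.05)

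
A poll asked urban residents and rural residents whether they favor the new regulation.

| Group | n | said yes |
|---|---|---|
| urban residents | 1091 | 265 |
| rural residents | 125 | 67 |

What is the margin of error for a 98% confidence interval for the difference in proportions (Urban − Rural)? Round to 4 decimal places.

First, p̂₁ = 265/1091 = 0.2429; p̂₂ = 67/125 = 0.5360.
The two standard errors are √(0.2429×0.7571/1091) = 0.01298 and √(0.5360×0.4640/125) = 0.04461.
Because the samples are independent, SE_diff = √(0.01298² + 0.04461²) = 0.04646.
Using z* = 2.326 for 98%, ME = 2.326 × 0.04646 = 0.10807.

0.1081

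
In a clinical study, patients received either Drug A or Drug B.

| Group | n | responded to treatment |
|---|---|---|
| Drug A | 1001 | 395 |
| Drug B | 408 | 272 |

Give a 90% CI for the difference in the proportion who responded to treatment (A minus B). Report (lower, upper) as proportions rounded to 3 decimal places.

p̂₁ = 395/1001 = 0.3946 and p̂₂ = 272/408 = 0.6667.
SE₁ = √(p̂₁(1−p̂₁)/n₁) = √(0.3946·0.6054/1001) = 0.01545; SE₂ = √(0.6667·0.3333/408) = 0.02334.
Independent samples: SE of the difference = √(SE₁² + SE₂²) = √(0.0002387025 + 0.0005447556) = 0.02799.
z* for 90% confidence is 1.645, so the margin of error is 1.645 × 0.02799 = 0.04604.
Point estimate p̂₁ − p̂₂ = 0.3946 − 0.6667 = -0.2721.
-0.2721 ± 0.04604 → (-0.318, -0.226).

(-0.318, -0.226)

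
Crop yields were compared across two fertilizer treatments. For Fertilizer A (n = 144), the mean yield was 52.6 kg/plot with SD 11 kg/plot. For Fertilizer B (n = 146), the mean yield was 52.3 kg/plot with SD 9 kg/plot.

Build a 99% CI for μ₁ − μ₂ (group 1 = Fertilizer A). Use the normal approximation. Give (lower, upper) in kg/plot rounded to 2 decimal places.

SE₁ = s₁/√n₁ = 11/√144 = 0.9167; SE₂ = 9/√146 = 0.7448.
Independent samples, unequal variances: SE_diff = √(SE₁² + SE₂²) = √(0.84033889 + 0.55472704) = 1.1811.
z* = 2.576, so margin of error = 2.576 × 1.1811 = 3.0425.
Difference in means = 52.6 − 52.3 = 0.3000.
0.3000 ± 3.0425 → (-2.74, 3.34).

(-2.74, 3.34)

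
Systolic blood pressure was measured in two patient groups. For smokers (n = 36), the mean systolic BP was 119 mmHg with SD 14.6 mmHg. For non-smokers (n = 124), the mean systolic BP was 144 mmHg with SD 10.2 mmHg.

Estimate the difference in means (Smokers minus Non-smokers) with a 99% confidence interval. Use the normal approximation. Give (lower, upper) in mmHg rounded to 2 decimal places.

(-31.70, -18.30)

Per-group SEs: s₁/√n₁ = 14.6/√36 = 2.4333, s₂/√n₂ = 10.2/√124 = 0.9160.
Unpooled SE of the difference: √(5.92094889 + 0.839056) = 2.6000.
Margin of error = z* · SE = 2.576 × 2.6000 = 6.6976.
x̄₁ − x̄₂ = 119 − 144 = -25.0000.
CI: -25.0000 ± 6.6976 = (-31.70, -18.30).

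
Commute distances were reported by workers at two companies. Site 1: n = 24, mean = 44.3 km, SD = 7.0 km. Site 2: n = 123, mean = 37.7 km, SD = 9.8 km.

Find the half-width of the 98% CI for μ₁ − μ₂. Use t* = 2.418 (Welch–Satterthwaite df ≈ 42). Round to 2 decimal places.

Standard errors of each mean: 7.0/√24 = 1.4289 and 9.8/√123 = 0.8836.
SE(x̄₁ − x̄₂) = √(1.4289² + 0.8836²) = 1.6800 for independent samples with unequal variances.
With t* = 2.418, the margin is 2.418 × 1.6800 = 4.0622.

4.06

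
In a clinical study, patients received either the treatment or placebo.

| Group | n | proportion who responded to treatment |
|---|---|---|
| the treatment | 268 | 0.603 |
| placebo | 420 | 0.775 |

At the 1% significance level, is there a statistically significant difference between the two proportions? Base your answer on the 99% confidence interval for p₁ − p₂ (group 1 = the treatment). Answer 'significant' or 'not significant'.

SE₁ = √(p̂₁(1−p̂₁)/n₁) = √(0.6030·0.3970/268) = 0.02989; SE₂ = √(0.7750·0.2250/420) = 0.02038.
Independent samples: SE of the difference = √(SE₁² + SE₂²) = √(0.0008934121 + 0.0004153444) = 0.03618.
z* for 99% confidence is 2.576, so the margin of error is 2.576 × 0.03618 = 0.09320.
Point estimate p̂₁ − p̂₂ = 0.6030 − 0.7750 = -0.1720.
-0.1720 ± 0.09320 → (-0.26520, -0.07880).
The interval (-0.26520, -0.07880) does not contain 0, so the difference is significant.

significant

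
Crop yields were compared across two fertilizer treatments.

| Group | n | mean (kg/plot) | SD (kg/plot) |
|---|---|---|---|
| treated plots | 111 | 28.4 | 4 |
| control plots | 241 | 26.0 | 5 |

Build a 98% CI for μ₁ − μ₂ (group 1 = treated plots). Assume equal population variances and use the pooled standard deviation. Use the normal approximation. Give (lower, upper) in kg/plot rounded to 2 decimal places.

s_p = √[((n₁−1)s₁² + (n₂−1)s₂²)/(n₁+n₂−2)] = √[(110·4² + 240·5²)/350] = 4.7087.
SE = 4.7087·√(1/111 + 1/241) = 0.5401.
With z* = 2.326, margin = 2.326 × 0.5401 = 1.2563.
x̄₁ − x̄₂ = 28.4 − 26.0 = 2.4000; interval 2.4000 ± 1.2563 = (1.14, 3.66).

(1.14, 3.66)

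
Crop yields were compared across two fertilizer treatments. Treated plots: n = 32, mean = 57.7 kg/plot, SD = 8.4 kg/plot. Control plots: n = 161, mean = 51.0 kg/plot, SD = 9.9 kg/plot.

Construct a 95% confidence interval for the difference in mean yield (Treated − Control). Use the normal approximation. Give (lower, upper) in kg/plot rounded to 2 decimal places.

SE₁ = s₁/√n₁ = 8.4/√32 = 1.4849; SE₂ = 9.9/√161 = 0.7802.
Independent samples, unequal variances: SE_diff = √(SE₁² + SE₂²) = √(2.20492801 + 0.60871204) = 1.6774.
z* = 1.960, so margin of error = 1.960 × 1.6774 = 3.2877.
Difference in means = 57.7 − 51.0 = 6.7000.
6.7000 ± 3.2877 → (3.41, 9.99).

(3.41, 9.99)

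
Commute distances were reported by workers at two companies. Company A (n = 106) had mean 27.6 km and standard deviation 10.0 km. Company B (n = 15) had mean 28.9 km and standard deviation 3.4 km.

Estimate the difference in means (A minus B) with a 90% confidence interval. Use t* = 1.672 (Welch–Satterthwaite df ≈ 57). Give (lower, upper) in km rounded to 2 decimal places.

(-3.49, 0.89)

Per-group SEs: s₁/√n₁ = 10.0/√106 = 0.9713, s₂/√n₂ = 3.4/√15 = 0.8779.
Unpooled SE of the difference: √(0.94342369 + 0.77070841) = 1.3092.
Margin of error = t* · SE = 1.672 × 1.3092 = 2.1890.
x̄₁ − x̄₂ = 27.6 − 28.9 = -1.3000.
CI: -1.3000 ± 2.1890 = (-3.49, 0.89).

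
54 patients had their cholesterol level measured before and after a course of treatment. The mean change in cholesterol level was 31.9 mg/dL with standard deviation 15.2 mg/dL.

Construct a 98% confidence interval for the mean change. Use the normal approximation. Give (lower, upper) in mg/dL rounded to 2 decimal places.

Paired design: SE = s_d/√n = 15.2/√54 = 2.0685.
z* = 2.326; margin of error = 2.326 × 2.0685 = 4.8113.
31.9 ± 4.8113 → (27.09, 36.71).

(27.09, 36.71)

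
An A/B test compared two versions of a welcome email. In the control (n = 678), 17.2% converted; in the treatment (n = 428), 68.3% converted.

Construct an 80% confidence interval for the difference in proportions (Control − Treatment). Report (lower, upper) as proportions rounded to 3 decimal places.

The two standard errors are √(0.1720×0.8280/678) = 0.01449 and √(0.6830×0.3170/428) = 0.02249.
Because the samples are independent, SE_diff = √(0.01449² + 0.02249²) = 0.02675.
Using z* = 1.282 for 80%, ME = 1.282 × 0.02675 = 0.03429.
p̂₁ − p̂₂ = -0.5110; interval -0.5110 ± 0.03429 gives (-0.545, -0.477).

(-0.545, -0.477)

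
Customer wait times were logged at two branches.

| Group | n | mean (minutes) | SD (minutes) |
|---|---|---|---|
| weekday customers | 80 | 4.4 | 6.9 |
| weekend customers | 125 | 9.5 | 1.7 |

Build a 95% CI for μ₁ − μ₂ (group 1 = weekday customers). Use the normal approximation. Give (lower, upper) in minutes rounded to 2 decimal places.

SE₁ = s₁/√n₁ = 6.9/√80 = 0.7714; SE₂ = 1.7/√125 = 0.1521.
Independent samples, unequal variances: SE_diff = √(SE₁² + SE₂²) = √(0.59505796 + 0.02313441) = 0.7863.
z* = 1.960, so margin of error = 1.960 × 0.7863 = 1.5411.
Difference in means = 4.4 − 9.5 = -5.1000.
-5.1000 ± 1.5411 → (-6.64, -3.56).

(-6.64, -3.56)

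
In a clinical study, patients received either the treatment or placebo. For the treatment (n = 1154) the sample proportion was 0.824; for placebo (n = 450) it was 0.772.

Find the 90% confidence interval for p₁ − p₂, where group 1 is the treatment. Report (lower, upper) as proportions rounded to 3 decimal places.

(0.015, 0.089)

The two standard errors are √(0.8240×0.1760/1154) = 0.01121 and √(0.7720×0.2280/450) = 0.01978.
Because the samples are independent, SE_diff = √(0.01121² + 0.01978²) = 0.02274.
Using z* = 1.645 for 90%, ME = 1.645 × 0.02274 = 0.03741.
p̂₁ − p̂₂ = 0.0520; interval 0.0520 ± 0.03741 gives (0.015, 0.089).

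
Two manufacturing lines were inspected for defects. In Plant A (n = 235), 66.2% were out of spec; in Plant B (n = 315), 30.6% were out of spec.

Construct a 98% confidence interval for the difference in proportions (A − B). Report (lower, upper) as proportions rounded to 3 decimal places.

Each SE is √(p̂(1−p̂)/n): √(0.6620·0.3380/235) = 0.03086 and √(0.3060·0.6940/315) = 0.02596.
SE(p̂₁ − p̂₂) = √(SE₁² + SE₂²) = √(0.0009523396 + 0.0006739216) = 0.04033, since the two samples are independent.
At 98% confidence z* = 2.326; margin = 2.326 × 0.04033 = 0.09381.
The difference is 0.6620 − 0.3060 = 0.3560, so the interval is 0.3560 ± 0.09381 = (0.262, 0.450).

(0.262, 0.450)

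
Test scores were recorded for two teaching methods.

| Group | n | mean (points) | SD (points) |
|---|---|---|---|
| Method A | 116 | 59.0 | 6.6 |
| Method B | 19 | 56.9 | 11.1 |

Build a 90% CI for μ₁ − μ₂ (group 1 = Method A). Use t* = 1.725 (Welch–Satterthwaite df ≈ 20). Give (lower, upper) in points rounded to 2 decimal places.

(-2.42, 6.62)

SE₁ = s₁/√n₁ = 6.6/√116 = 0.6128; SE₂ = 11.1/√19 = 2.5465.
Independent samples, unequal variances: SE_diff = √(SE₁² + SE₂²) = √(0.37552384 + 6.48466225) = 2.6192.
t* = 1.725, so margin of error = 1.725 × 2.6192 = 4.5181.
Difference in means = 59.0 − 56.9 = 2.1000.
2.1000 ± 4.5181 → (-2.42, 6.62).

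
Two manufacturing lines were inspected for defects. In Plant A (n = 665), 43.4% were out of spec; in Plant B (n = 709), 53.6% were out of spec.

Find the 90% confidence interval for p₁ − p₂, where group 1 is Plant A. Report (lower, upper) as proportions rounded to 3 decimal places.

SE₁ = √(p̂₁(1−p̂₁)/n₁) = √(0.4340·0.5660/665) = 0.01922; SE₂ = √(0.5360·0.4640/709) = 0.01873.
Independent samples: SE of the difference = √(SE₁² + SE₂²) = √(0.0003694084 + 0.0003508129) = 0.02684.
z* for 90% confidence is 1.645, so the margin of error is 1.645 × 0.02684 = 0.04415.
Point estimate p̂₁ − p̂₂ = 0.4340 − 0.5360 = -0.1020.
-0.1020 ± 0.04415 → (-0.146, -0.058).

(-0.146, -0.058)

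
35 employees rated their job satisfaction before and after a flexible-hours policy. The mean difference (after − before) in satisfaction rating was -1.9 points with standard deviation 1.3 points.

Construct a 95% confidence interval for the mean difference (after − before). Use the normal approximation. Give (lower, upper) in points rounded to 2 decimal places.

Paired design: SE = s_d/√n = 1.3/√35 = 0.2197.
z* = 1.960; margin of error = 1.960 × 0.2197 = 0.4306.
-1.9 ± 0.4306 → (-2.33, -1.47).

(-2.33, -1.47)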